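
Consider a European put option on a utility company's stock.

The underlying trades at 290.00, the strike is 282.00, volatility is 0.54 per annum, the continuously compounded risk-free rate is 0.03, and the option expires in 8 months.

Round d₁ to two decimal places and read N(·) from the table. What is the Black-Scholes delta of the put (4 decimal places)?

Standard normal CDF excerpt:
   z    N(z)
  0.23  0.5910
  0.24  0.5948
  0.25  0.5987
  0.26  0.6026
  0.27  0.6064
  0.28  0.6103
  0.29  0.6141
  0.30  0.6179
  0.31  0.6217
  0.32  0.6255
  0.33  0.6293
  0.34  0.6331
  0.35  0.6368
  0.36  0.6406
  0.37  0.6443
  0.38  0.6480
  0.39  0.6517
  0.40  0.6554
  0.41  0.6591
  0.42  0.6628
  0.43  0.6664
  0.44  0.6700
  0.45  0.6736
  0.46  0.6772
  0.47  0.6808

σ√T = 0.54·√0.6667 = 0.4409
d₁ = [ln(290/282) + (0.03 + 0.54²/2)·0.6667] / 0.4409 = [0.0280 + 0.1172] / 0.4409 = 0.3293 ≈ 0.33
N(d₁) = N(0.33) = 0.6293
Δ_put = N(d₁) − 1 = 0.6293 − 1 = -0.3707

-0.3707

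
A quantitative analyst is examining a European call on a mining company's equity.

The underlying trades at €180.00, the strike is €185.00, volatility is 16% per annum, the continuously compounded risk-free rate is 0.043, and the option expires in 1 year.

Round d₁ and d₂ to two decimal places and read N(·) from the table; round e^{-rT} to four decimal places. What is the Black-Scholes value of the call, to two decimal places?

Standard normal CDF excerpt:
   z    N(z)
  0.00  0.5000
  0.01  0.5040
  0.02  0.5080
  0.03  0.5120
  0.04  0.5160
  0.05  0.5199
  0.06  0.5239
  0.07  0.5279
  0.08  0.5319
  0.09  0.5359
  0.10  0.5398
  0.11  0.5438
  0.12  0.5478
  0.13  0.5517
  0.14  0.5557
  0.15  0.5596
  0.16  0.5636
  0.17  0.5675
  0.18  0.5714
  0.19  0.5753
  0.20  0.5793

T = 1;  σ√T = 0.1600
ln(S/K) + (r + σ²/2)T = ln(180/185) + (0.043 + 0.16²/2)·1 = -0.0274 + 0.0558 = 0.0284
d₁ = 0.0284 / 0.1600 = 0.1775 ≈ 0.18
d₂ = d₁ − σ√T = 0.1775 − 0.1600 = 0.0175 ≈ 0.02
e^(−rT) = e^(−0.043·1) = 0.9579
N(d₁) = N(0.18) = 0.5714;  N(d₂) = N(0.02) = 0.5080
C = 180·0.5714 − 185·0.9579·0.5080 = 102.8520 − 90.0234 = 12.8286

€12.83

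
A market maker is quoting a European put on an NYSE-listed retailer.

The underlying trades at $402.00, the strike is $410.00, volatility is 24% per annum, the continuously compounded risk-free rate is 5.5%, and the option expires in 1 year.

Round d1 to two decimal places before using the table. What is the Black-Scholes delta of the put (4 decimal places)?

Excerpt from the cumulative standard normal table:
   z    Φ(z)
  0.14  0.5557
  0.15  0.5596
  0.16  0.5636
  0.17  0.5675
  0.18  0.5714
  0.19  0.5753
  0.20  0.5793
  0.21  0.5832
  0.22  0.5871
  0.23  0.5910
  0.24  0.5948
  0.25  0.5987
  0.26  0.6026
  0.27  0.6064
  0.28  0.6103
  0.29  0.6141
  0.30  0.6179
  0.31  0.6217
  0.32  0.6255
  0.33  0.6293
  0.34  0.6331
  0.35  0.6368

σ√T = 0.24·√1 = 0.2400
ln(S/K) + (r + σ²/2)T = ln(402/410) + (0.055 + 0.24²/2)·1 = -0.0197 + 0.0838 = 0.0641
d₁ = 0.0641 / 0.2400 = 0.2671 ≈ 0.27
N(d₁) = N(0.27) = 0.6064
Δ_put = N(d₁) − 1 = 0.6064 − 1 = -0.3936

-0.3936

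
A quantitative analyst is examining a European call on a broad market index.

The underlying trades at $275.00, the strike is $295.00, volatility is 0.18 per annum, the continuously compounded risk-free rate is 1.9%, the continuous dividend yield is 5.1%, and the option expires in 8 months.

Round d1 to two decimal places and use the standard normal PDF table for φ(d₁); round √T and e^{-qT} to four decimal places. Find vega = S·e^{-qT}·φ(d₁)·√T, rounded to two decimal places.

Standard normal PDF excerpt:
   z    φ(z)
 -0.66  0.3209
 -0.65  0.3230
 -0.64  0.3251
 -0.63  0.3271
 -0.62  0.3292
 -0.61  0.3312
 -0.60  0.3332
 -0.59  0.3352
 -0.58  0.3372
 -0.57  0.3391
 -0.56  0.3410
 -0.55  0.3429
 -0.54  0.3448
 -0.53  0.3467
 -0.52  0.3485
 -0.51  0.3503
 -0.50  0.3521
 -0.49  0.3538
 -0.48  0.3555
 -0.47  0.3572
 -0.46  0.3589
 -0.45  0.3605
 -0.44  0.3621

74.42

σ√T = 0.18 × 0.8165 = 0.1470
d₁ = [ln(275/295) + (0.019 − 0.051 + 0.18²/2)·0.6667] / 0.1470 = [-0.0702 − 0.0105] / 0.1470 = -0.5493 ≈ -0.55
√T = √0.6667 = 0.8165
φ(d₁) = φ(-0.55) = 0.3429
exp(−qT) = exp(−0.051·0.6667) = 0.9666
vega = S·exp(−qT)·φ(d₁)·√T = 275·0.9666·0.3429·0.8165 = 74.4223
(Vega is the same for a European call and put with the same parameters.)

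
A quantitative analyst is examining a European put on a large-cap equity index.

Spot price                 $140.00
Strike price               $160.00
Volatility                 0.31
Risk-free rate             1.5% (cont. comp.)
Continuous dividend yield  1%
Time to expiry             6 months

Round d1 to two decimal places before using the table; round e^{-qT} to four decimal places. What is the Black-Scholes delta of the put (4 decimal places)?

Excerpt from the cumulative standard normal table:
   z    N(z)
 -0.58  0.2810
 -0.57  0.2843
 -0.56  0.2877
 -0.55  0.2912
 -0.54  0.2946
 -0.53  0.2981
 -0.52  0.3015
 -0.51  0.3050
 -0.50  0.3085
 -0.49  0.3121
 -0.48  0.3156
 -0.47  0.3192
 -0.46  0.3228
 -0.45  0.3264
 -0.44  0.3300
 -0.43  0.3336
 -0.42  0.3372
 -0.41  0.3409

-0.6845

σ√T = 0.31·√0.5 = 0.2192
d₁ = [ln(140/160) + (0.015 − 0.01 + 0.31²/2)·0.5] / 0.2192 = [-0.1335 + 0.0265] / 0.2192 = -0.4882 which rounds to -0.49
N(d₁) = N(-0.49) = 0.3121
Δ_put = e^(−qT)·(N(d₁) − 1) = 0.9950·(0.3121 − 1) = -0.6845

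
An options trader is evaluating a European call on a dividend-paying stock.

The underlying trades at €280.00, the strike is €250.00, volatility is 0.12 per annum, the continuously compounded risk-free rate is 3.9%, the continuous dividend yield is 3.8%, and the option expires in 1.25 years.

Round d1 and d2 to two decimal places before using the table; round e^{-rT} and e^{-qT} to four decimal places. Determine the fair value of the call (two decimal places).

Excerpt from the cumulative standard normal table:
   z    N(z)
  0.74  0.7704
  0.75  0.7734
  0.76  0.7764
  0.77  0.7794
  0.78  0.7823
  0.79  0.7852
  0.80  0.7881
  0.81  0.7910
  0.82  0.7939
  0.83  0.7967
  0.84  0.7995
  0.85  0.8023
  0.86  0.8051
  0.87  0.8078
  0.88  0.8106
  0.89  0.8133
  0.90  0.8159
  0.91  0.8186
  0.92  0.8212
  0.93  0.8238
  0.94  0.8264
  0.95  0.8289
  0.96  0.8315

σ√T = 0.12·√1.25 = 0.1342
d₁ = [ln(280/250) + (0.039 − 0.038 + 0.12²/2)·1.25] / 0.1342 = [0.1133 + 0.0103] / 0.1342 = 0.9211 → 0.92
d₂ = d₁ − σ√T = 0.9211 − 0.1342 = 0.7869 → 0.79
exp(−qT) = exp(−0.038·1.25) = 0.9536;  exp(−rT) = exp(−0.039·1.25) = 0.9524
N(d₁) = N(0.92) = 0.8212;  N(d₂) = N(0.79) = 0.7852
C = 280·0.9536·0.8212 − 250·0.9524·0.7852 = 219.2670 − 186.9561 = 32.3108

€32.31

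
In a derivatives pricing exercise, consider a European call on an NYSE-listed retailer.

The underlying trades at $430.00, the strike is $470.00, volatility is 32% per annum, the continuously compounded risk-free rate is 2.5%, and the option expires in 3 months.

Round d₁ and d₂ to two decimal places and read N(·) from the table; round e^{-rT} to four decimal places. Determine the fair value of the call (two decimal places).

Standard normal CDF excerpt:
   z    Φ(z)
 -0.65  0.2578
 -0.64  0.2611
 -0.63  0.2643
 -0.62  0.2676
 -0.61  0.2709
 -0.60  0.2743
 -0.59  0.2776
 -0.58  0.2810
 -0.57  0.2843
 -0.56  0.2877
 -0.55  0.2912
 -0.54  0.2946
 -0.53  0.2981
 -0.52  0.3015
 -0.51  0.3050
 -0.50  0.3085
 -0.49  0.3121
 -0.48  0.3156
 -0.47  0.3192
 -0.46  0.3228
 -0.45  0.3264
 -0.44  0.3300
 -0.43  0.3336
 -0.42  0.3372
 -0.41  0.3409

σ√T = 0.32·√0.25 = 0.1600
ln(S/K) + (r + σ²/2)T = ln(430/470) + (0.025 + 0.32²/2)·0.25 = -0.0889 + 0.0191 = -0.0699
d₁ = -0.0699 / 0.1600 = -0.4369 which rounds to -0.44
d₂ = d₁ − σ√T = -0.4369 − 0.1600 = -0.5969 which rounds to -0.60
e^(−rT) = e^(−0.025·0.25) = 0.9938
C = 430·N(-0.44) − 470·0.9938·N(-0.60) = 430·0.3300 − 470·0.9938·0.2743 = 141.9000 − 128.1217 = 13.7783

$13.78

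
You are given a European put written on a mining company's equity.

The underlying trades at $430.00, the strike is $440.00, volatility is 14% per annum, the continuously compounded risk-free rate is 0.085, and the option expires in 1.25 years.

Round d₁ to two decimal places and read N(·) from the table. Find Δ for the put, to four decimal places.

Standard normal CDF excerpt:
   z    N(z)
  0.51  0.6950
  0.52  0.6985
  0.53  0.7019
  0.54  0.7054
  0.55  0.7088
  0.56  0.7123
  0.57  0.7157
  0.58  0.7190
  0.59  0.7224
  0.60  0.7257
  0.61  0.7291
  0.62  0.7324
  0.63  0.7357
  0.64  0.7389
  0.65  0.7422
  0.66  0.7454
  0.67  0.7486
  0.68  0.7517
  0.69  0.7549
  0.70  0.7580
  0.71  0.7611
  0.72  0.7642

-0.2709

σ√T = 0.14·√1.25 = 0.1565
d₁ = [ln(430/440) + (0.085 + 0.14²/2)·1.25] / 0.1565 = [-0.0230 + 0.1185] / 0.1565 = 0.6102 → 0.61
N(d₁) = N(0.61) = 0.7291
Δ_put = N(d₁) − 1 = 0.7291 − 1 = -0.2709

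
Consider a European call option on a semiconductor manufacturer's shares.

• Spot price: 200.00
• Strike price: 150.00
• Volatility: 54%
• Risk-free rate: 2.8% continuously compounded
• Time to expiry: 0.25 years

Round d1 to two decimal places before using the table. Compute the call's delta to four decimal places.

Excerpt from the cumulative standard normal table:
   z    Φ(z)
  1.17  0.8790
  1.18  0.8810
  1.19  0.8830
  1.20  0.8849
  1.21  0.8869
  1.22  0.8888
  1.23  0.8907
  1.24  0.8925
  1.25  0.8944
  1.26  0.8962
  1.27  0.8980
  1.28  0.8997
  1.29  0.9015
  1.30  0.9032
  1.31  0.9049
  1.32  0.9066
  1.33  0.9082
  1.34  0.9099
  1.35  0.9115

0.8907

σ√T = 0.54·√0.25 = 0.2700
d₁ = [ln(200/150) + (0.028 + 0.54²/2)·0.25] / 0.2700 = [0.2877 + 0.0435] / 0.2700 = 1.2264 ⇒ 1.23
N(d₁) = N(1.23) = 0.8907
Δ_call = N(d₁) = 0.8907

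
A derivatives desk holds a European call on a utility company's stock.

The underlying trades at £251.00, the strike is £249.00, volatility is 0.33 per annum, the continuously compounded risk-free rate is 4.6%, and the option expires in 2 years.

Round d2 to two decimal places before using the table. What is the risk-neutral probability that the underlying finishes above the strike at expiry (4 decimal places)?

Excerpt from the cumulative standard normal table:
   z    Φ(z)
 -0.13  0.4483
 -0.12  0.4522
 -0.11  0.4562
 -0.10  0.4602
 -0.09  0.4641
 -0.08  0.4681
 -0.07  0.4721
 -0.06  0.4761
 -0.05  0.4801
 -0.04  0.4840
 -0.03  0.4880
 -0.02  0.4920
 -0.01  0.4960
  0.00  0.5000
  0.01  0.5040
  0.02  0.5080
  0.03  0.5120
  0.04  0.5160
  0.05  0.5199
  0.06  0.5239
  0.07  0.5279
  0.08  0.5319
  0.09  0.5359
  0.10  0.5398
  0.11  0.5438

σ√T = 0.33·√2 = 0.4667
d₁ = [ln(251/249) + (0.046 + 0.33²/2)·2] / 0.4667 = [0.0080 + 0.2009] / 0.4667 = 0.4476 ≈ 0.45
d₂ = d₁ − σ√T = 0.4476 − 0.4667 = -0.0191 ≈ -0.02
Pr(exercise) under Q = N(d₂) = 0.4920

0.4920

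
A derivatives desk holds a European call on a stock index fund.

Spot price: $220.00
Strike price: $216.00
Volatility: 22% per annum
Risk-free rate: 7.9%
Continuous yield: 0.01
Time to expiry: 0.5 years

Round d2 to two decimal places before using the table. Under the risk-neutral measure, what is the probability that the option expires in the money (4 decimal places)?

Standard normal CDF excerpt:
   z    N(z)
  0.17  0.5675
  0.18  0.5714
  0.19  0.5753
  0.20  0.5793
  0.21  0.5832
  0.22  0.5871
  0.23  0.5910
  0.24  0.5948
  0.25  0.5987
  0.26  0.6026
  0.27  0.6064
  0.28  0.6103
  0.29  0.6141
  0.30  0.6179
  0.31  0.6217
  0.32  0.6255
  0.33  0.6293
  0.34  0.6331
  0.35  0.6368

0.6026

σ√T = 0.22·√0.5 = 0.1556
d₁ = [ln(220/216) + (0.079 − 0.01 + 0.22²/2)·0.5] / 0.1556 = [0.0183 + 0.0466] / 0.1556 = 0.4175 ⇒ 0.42
d₂ = d₁ − σ√T = 0.4175 − 0.1556 = 0.2619 ⇒ 0.26
Pr(exercise) under Q = N(d₂) = 0.6026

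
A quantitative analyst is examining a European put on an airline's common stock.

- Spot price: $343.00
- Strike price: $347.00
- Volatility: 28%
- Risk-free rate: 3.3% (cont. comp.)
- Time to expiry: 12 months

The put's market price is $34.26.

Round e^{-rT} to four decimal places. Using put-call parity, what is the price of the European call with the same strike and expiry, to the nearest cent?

$41.54

e^(−rT) = e^(−0.033·1) = 0.9675
Put-call parity: C − P = S − K·e^(−rT) = 343 − 347·0.9675 = 343 − 335.7225 = 7.2775
C = P + (C − P) = 34.26 + (7.2775) = 41.5375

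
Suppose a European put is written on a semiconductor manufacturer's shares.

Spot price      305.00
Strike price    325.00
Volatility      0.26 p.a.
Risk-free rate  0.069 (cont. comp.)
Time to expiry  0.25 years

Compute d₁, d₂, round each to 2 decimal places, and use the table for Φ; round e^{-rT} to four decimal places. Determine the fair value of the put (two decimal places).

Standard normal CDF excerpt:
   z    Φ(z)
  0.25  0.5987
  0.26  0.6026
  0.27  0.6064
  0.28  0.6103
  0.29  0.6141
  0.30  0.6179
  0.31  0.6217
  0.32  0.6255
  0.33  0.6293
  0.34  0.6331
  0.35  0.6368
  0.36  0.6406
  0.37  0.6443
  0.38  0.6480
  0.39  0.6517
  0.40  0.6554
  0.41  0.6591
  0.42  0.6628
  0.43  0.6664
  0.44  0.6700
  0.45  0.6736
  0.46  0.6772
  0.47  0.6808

24.43

σ√T = 0.26 × 0.5000 = 0.1300
ln(S/K) + (r + σ²/2)T = ln(305/325) + (0.069 + 0.26²/2)·0.25 = -0.0635 + 0.0257 = -0.0378
d₁ = -0.0378 / 0.1300 = -0.2909 ⇒ -0.29
d₂ = d₁ − σ√T = -0.2909 − 0.1300 = -0.4209 ⇒ -0.42
e^(−rT) = e^(−0.069·0.25) = 0.9829
P = 325·0.9829·N(0.42) − 305·N(0.29) = 325·0.9829·0.6628 − 305·0.6141 = 211.7265 − 187.3005 = 24.4260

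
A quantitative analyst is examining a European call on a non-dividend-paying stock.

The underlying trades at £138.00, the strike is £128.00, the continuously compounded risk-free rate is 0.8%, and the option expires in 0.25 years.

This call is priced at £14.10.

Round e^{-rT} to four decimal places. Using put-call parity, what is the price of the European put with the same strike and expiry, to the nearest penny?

e^(−rT) = e^(−0.008·0.25) = 0.9980
Put-call parity: C − P = S − K·e^(−rT) = 138 − 128·0.9980 = 138 − 127.7440 = 10.2560
P = C − (C − P) = 14.10 − (10.2560) = 3.8440

£3.84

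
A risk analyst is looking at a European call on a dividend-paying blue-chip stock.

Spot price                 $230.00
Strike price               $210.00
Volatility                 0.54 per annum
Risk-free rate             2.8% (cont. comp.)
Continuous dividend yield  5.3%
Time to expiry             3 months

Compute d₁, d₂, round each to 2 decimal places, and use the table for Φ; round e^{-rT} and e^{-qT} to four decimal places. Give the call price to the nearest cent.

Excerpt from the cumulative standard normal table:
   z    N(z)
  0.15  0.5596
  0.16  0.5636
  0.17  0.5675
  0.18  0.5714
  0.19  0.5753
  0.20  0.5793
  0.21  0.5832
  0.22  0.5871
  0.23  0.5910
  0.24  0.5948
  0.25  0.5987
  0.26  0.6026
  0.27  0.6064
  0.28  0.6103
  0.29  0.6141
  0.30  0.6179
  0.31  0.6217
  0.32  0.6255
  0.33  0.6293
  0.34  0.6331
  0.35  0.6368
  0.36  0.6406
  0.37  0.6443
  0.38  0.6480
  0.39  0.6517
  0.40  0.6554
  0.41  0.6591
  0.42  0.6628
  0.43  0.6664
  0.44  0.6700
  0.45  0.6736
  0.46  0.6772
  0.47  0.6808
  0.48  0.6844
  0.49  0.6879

$33.73

σ√T = 0.54·√0.25 = 0.2700
d₁ = [ln(230/210) + (0.028 − 0.053 + 0.54²/2)·0.25] / 0.2700 = [0.0910 + 0.0302] / 0.2700 = 0.4488 which rounds to 0.45
d₂ = d₁ − σ√T = 0.4488 − 0.2700 = 0.1788 which rounds to 0.18
exp(−qT) = exp(−0.053·0.25) = 0.9868;  exp(−rT) = exp(−0.028·0.25) = 0.9930
N(d₁) = N(0.45) = 0.6736;  N(d₂) = N(0.18) = 0.5714
C = 230·0.9868·0.6736 − 210·0.9930·0.5714 = 152.8830 − 119.1540 = 33.7289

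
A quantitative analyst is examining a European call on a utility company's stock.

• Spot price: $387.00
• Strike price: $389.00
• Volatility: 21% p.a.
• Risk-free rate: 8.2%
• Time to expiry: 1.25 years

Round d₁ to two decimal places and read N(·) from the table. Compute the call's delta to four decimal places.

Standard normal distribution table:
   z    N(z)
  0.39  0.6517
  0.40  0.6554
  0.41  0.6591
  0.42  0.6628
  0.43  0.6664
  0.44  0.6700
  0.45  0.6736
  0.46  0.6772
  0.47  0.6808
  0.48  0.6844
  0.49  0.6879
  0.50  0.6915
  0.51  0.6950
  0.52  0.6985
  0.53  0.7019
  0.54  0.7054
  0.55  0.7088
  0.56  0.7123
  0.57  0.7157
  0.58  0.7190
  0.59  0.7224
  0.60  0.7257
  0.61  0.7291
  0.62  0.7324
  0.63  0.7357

0.7019

σ√T = 0.21 × 1.1180 = 0.2348
d₁ = [ln(387/389) + (0.082 + 0.21²/2)·1.25] / 0.2348 = [-0.0052 + 0.1301] / 0.2348 = 0.5320 ⇒ 0.53
N(d₁) = N(0.53) = 0.7019
Δ_call = N(d₁) = 0.7019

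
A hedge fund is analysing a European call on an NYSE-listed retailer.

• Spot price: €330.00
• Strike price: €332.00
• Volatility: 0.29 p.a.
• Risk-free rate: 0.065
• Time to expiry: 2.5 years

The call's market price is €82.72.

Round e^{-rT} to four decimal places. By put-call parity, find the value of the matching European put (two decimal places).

exp(−rT) = exp(−0.065·2.5) = 0.8500
Put-call parity: C − P = S − K·e^(−rT) = 330 − 332·0.8500 = 330 − 282.2000 = 47.8000
P = C − (C − P) = 82.72 − (47.8000) = 34.9200

€34.92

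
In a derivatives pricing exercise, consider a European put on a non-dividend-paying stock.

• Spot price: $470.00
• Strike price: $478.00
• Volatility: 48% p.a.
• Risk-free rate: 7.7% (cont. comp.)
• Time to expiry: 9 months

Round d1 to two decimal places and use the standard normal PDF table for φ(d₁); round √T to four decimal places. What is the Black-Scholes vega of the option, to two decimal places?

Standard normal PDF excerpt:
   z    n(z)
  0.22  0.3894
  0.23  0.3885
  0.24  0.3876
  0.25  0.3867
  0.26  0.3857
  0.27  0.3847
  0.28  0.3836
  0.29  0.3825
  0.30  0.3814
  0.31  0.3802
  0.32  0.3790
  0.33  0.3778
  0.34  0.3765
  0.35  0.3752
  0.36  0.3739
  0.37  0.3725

154.75

σ√T = 0.48·√0.75 = 0.4157
d₁ = [ln(470/478) + (0.077 + ½·0.48²)·0.75] / (σ√T) = (-0.0169 + 0.1442) / 0.4157 = 0.3062 ≈ 0.31
√T = √0.75 = 0.8660
φ(d₁) = φ(0.31) = 0.3802
vega = S·φ(d₁)·√T = 470·0.3802·0.8660 = 154.7490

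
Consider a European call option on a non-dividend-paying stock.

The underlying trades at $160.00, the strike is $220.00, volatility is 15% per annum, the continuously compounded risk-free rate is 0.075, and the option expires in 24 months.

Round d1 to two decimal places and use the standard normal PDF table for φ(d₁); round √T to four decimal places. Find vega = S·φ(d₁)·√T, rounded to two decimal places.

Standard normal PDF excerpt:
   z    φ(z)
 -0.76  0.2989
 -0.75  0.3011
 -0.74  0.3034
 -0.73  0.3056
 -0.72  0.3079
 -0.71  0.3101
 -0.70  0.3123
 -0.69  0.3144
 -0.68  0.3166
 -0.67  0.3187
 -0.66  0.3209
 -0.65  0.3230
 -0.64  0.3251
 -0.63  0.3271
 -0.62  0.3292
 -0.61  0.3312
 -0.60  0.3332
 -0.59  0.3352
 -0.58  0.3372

σ√T = 0.15 × 1.4142 = 0.2121
d₁ = [ln(160/220) + (0.075 + ½·0.15²)·2] / (σ√T) = (-0.3185 + 0.1725) / 0.2121 = -0.6880 → -0.69
√T = √2 = 1.4142
φ(d₁) = φ(-0.69) = 0.3144
vega = S·φ(d₁)·√T = 160·0.3144·1.4142 = 71.1399

71.14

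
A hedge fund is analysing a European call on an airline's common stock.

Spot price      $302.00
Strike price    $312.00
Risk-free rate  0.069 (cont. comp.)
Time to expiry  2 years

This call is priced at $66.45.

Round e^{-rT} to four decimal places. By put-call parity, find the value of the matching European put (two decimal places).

exp(−rT) = exp(−0.069·2) = 0.8711
Put-call parity: C − P = S − K·e^(−rT) = 302 − 312·0.8711 = 302 − 271.7832 = 30.2168
P = C − (C − P) = 66.45 − (30.2168) = 36.2332

$36.23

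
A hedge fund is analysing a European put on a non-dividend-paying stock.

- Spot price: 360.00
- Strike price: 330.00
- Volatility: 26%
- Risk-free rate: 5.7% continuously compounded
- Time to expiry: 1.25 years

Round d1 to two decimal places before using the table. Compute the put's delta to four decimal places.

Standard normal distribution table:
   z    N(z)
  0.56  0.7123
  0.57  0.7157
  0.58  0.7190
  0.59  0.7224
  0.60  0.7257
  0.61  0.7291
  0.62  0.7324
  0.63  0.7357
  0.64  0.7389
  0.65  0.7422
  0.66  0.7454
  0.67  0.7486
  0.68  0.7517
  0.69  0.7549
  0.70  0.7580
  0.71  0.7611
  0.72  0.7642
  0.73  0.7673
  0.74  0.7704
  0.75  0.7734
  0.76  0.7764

σ√T = 0.26·√1.25 = 0.2907
d₁ = [ln(360/330) + (0.057 + ½·0.26²)·1.25] / (σ√T) = (0.0870 + 0.1135) / 0.2907 = 0.6898 → 0.69
N(d₁) = N(0.69) = 0.7549
Δ_put = N(d₁) − 1 = 0.7549 − 1 = -0.2451

-0.2451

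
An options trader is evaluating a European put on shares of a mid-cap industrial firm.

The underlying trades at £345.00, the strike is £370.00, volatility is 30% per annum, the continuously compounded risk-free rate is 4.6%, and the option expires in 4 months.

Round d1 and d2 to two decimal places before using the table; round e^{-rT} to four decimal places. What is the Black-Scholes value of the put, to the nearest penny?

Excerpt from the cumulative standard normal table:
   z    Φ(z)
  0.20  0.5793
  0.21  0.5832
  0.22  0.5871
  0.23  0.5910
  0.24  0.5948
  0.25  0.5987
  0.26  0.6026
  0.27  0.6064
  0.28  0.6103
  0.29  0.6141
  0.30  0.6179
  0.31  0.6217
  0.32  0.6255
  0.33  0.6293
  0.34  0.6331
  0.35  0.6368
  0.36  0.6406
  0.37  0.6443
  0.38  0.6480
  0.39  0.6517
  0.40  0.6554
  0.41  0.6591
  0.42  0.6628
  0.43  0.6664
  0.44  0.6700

σ√T = 0.3 × 0.5774 = 0.1732
d₁ = [ln(345/370) + (0.046 + 0.3²/2)·0.3333] / 0.1732 = [-0.0700 + 0.0303] / 0.1732 = -0.2288 which rounds to -0.23
d₂ = d₁ − σ√T = -0.2288 − 0.1732 = -0.4020 which rounds to -0.40
e^(−rT) = e^(−0.046·0.3333) = 0.9848
N(−d₂) = N(0.40) = 0.6554;  N(−d₁) = N(0.23) = 0.5910
P = 370·0.9848·0.6554 − 345·0.5910 = 238.8120 − 203.8950 = 34.9170

£34.92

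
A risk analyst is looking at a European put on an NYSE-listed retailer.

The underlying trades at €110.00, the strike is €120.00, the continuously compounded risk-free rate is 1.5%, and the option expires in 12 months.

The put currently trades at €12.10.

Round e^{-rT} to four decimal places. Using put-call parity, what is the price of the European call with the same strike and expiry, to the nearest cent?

exp(−rT) = exp(−0.015·1) = 0.9851
Put-call parity: C − P = S − K·e^(−rT) = 110 − 120·0.9851 = 110 − 118.2120 = -8.2120
C = P + (C − P) = 12.10 + (-8.2120) = 3.8880

€3.89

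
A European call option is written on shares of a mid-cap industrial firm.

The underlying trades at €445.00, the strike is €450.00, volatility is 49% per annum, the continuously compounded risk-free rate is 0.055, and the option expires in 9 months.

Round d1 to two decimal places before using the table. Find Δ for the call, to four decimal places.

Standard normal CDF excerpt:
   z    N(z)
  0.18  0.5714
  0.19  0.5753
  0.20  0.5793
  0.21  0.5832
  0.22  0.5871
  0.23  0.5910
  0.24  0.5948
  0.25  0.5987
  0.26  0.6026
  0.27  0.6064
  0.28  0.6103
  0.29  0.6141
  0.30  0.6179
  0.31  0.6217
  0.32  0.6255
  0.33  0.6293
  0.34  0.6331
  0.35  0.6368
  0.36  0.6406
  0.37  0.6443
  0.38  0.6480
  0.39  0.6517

0.6103

σ√T = 0.49·√0.75 = 0.4244
ln(S/K) + (r + σ²/2)T = ln(445/450) + (0.055 + 0.49²/2)·0.75 = -0.0112 + 0.1313 = 0.1201
d₁ = 0.1201 / 0.4244 = 0.2831 ≈ 0.28
N(d₁) = N(0.28) = 0.6103
Δ_call = N(d₁) = 0.6103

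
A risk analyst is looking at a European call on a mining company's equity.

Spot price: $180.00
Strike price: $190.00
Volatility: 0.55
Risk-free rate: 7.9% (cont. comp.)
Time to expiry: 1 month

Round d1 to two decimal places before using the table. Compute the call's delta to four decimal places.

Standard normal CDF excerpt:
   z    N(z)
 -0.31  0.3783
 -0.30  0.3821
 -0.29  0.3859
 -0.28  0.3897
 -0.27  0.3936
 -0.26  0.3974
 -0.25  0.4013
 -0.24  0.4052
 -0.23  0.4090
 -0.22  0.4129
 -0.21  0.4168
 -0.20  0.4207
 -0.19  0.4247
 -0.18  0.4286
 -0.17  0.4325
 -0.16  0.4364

0.4129

σ√T = 0.55·√0.08333 = 0.1588
ln(S/K) + (r + σ²/2)T = ln(180/190) + (0.079 + 0.55²/2)·0.08333 = -0.0541 + 0.0192 = -0.0349
d₁ = -0.0349 / 0.1588 = -0.2197 → -0.22
N(d₁) = N(-0.22) = 0.4129
Δ_call = N(d₁) = 0.4129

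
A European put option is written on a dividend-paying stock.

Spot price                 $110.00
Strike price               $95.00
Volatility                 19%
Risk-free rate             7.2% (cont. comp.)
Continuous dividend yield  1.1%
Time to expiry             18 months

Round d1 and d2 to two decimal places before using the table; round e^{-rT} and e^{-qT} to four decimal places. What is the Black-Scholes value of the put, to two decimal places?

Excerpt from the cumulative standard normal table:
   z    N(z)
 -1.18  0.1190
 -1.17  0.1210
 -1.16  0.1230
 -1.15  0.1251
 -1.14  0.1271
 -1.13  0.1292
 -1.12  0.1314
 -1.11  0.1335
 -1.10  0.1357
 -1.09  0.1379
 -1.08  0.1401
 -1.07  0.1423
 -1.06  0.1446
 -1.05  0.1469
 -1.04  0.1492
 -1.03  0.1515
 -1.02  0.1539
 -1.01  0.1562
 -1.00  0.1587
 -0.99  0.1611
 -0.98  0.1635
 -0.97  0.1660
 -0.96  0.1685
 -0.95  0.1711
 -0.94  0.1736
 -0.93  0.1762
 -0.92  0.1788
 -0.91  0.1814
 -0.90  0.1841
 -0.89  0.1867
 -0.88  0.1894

T = 1.5;  σ√T = 0.2327
d₁ = [ln(110/95) + (0.072 − 0.011 + ½·0.19²)·1.5] / (σ√T) = (0.1466 + 0.1186) / 0.2327 = 1.1396 ≈ 1.14
d₂ = 1.1396 − 0.2327 = 0.9069 ≈ 0.91
e^(−qT) = e^(−0.011·1.5) = 0.9836;  e^(−rT) = e^(−0.072·1.5) = 0.8976
N(−d₂) = N(-0.91) = 0.1814;  N(−d₁) = N(-1.14) = 0.1271
P = 95·0.8976·0.1814 − 110·0.9836·0.1271 = 15.4683 − 13.7517 = 1.7166

$1.72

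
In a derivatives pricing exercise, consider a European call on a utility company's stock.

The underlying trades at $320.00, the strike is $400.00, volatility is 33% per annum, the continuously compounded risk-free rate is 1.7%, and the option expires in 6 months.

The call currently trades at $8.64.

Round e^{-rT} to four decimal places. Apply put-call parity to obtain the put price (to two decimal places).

exp(−rT) = exp(−0.017·0.5) = 0.9915
Put-call parity: C − P = S − K·e^(−rT) = 320 − 400·0.9915 = 320 − 396.6000 = -76.6000
P = C − (C − P) = 8.64 − (-76.6000) = 85.2400

$85.24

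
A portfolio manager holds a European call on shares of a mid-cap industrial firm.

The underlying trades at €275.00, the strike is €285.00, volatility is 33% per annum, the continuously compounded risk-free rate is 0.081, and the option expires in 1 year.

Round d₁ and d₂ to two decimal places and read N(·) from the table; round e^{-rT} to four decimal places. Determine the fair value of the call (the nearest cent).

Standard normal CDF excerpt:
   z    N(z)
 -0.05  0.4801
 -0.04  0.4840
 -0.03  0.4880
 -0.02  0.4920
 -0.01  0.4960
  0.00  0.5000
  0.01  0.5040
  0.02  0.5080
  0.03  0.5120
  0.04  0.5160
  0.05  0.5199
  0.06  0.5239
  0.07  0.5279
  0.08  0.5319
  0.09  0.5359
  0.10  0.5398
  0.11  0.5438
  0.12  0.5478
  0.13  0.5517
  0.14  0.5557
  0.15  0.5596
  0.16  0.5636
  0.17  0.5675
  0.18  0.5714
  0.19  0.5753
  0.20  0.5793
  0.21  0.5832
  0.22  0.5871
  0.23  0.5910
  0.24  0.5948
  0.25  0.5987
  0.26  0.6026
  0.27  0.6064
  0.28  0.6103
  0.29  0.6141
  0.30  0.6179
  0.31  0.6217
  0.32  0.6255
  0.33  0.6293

€41.66

T = 1;  σ√T = 0.3300
d₁ = [ln(275/285) + (0.081 + 0.33²/2)·1] / 0.3300 = [-0.0357 + 0.1355] / 0.3300 = 0.3022 ≈ 0.30
d₂ = d₁ − σ√T = 0.3022 − 0.3300 = -0.0278 ≈ -0.03
e^(−rT) = e^(−0.081·1) = 0.9222
C = 275·N(0.30) − 285·0.9222·N(-0.03) = 275·0.6179 − 285·0.9222·0.4880 = 169.9225 − 128.2596 = 41.6629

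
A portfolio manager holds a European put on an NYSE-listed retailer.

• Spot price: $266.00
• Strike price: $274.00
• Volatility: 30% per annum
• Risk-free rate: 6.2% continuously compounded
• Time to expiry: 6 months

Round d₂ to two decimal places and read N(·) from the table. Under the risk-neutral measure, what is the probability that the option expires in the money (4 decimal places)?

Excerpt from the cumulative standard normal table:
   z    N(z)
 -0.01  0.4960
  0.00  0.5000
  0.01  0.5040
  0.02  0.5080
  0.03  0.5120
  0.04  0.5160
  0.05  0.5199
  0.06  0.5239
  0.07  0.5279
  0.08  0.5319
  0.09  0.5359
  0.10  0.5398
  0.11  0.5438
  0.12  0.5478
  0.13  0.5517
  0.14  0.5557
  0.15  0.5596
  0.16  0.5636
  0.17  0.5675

σ√T = 0.3·√0.5 = 0.2121
d₁ = [ln(266/274) + (0.062 + ½·0.3²)·0.5] / (σ√T) = (-0.0296 + 0.0535) / 0.2121 = 0.1125 ⇒ 0.11
d₂ = 0.1125 − 0.2121 = -0.0996 ⇒ -0.10
Risk-neutral Pr[S_T < K] = N(−d₂) = N(0.10) = 0.5398

0.5398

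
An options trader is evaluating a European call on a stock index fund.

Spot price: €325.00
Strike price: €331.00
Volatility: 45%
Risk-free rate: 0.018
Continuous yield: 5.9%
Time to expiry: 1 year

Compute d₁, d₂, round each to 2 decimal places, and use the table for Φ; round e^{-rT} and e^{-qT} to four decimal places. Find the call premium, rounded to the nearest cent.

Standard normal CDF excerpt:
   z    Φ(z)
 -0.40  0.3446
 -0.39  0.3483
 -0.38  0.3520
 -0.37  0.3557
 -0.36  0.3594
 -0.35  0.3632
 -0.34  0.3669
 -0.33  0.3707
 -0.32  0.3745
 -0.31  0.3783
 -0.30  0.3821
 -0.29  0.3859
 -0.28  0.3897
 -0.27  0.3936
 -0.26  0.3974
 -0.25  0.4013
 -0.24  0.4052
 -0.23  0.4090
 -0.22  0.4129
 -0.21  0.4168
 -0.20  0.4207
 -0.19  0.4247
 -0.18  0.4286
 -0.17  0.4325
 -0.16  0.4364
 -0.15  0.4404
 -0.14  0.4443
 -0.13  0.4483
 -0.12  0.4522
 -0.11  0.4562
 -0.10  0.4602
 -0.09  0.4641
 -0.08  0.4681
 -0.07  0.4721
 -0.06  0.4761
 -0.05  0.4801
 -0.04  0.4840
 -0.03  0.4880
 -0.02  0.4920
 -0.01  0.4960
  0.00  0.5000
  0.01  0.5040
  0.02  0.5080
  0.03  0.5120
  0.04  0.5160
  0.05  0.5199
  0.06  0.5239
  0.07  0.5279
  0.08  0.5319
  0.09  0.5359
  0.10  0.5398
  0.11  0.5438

€47.34

σ√T = 0.45 × 1.0000 = 0.4500
d₁ = [ln(325/331) + (0.018 − 0.059 + ½·0.45²)·1] / (σ√T) = (-0.0183 + 0.0603) / 0.4500 = 0.0932 ≈ 0.09
d₂ = 0.0932 − 0.4500 = -0.3568 ≈ -0.36
exp(−qT) = exp(−0.059·1) = 0.9427;  exp(−rT) = exp(−0.018·1) = 0.9822
N(d₁) = N(0.09) = 0.5359;  N(d₂) = N(-0.36) = 0.3594
C = 325·0.9427·0.5359 − 331·0.9822·0.3594 = 164.1877 − 116.8439 = 47.3438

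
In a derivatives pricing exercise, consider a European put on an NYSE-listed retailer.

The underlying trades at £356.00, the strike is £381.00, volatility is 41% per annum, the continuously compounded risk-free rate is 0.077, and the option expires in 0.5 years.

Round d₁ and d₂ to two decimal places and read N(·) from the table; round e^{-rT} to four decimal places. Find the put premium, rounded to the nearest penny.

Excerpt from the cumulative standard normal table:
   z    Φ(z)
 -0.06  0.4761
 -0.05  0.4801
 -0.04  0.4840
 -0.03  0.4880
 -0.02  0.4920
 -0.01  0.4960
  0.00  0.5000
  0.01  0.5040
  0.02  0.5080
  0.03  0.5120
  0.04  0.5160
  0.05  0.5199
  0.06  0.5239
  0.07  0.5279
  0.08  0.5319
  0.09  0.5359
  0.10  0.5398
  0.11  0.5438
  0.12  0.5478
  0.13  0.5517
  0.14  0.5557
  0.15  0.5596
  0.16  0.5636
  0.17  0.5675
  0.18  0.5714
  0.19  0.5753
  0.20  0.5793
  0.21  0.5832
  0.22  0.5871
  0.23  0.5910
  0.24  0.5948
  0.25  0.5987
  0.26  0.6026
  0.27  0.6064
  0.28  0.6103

T = 0.5;  σ√T = 0.2899
ln(S/K) + (r + σ²/2)T = ln(356/381) + (0.077 + 0.41²/2)·0.5 = -0.0679 + 0.0805 = 0.0127
d₁ = 0.0127 / 0.2899 = 0.0437 → 0.04
d₂ = d₁ − σ√T = 0.0437 − 0.2899 = -0.2463 → -0.25
exp(−rT) = exp(−0.077·0.5) = 0.9622
N(−d₂) = N(0.25) = 0.5987;  N(−d₁) = N(-0.04) = 0.4840
P = 381·0.9622·0.5987 − 356·0.4840 = 219.4823 − 172.3040 = 47.1783

£47.18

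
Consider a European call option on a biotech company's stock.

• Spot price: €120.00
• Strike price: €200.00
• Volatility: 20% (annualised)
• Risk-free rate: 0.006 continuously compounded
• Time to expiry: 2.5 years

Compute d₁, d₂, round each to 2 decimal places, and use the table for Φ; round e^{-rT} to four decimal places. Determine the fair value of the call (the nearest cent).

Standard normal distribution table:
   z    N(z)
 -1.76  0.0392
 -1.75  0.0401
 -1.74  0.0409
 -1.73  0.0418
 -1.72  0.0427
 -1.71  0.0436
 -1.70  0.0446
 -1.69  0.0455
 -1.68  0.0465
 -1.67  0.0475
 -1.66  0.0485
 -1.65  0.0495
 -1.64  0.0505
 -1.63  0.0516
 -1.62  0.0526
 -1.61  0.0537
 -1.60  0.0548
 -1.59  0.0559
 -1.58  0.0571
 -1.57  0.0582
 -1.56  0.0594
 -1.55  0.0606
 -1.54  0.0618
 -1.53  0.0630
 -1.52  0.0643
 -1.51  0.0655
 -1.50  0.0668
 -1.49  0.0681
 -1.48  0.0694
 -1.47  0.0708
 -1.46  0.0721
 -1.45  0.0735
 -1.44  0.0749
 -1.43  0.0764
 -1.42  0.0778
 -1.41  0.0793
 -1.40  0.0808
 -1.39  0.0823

T = 2.5;  σ√T = 0.3162
ln(S/K) + (r + σ²/2)T = ln(120/200) + (0.006 + 0.2²/2)·2.5 = -0.5108 + 0.0650 = -0.4458
d₁ = -0.4458 / 0.3162 = -1.4098 ≈ -1.41
d₂ = d₁ − σ√T = -1.4098 − 0.3162 = -1.7261 ≈ -1.73
exp(−rT) = exp(−0.006·2.5) = 0.9851
N(d₁) = N(-1.41) = 0.0793;  N(d₂) = N(-1.73) = 0.0418
C = 120·0.0793 − 200·0.9851·0.0418 = 9.5160 − 8.2354 = 1.2806

€1.28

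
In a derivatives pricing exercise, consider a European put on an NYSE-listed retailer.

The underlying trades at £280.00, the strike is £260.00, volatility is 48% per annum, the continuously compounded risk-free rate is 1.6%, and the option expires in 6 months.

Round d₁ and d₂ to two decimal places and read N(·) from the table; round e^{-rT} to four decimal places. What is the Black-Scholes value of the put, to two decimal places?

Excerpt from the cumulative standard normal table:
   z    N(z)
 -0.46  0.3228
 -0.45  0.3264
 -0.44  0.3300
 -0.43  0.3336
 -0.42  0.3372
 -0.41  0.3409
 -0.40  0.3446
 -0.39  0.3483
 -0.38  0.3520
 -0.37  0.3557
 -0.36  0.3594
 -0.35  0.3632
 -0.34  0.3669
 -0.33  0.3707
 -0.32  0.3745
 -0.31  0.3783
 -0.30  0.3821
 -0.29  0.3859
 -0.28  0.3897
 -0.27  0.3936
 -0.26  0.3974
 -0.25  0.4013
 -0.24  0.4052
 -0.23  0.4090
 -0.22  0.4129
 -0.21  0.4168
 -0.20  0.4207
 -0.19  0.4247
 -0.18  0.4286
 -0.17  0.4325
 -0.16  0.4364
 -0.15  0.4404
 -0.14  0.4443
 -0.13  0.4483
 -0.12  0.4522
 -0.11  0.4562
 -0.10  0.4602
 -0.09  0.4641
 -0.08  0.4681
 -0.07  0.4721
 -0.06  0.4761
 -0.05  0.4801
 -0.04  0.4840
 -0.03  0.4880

£26.31

σ√T = 0.48 × 0.7071 = 0.3394
ln(S/K) + (r + σ²/2)T = ln(280/260) + (0.016 + 0.48²/2)·0.5 = 0.0741 + 0.0656 = 0.1397
d₁ = 0.1397 / 0.3394 = 0.4116 which rounds to 0.41
d₂ = d₁ − σ√T = 0.4116 − 0.3394 = 0.0722 which rounds to 0.07
e^(−rT) = e^(−0.016·0.5) = 0.9920
N(−d₂) = N(-0.07) = 0.4721;  N(−d₁) = N(-0.41) = 0.3409
P = 260·0.9920·0.4721 − 280·0.3409 = 121.7640 − 95.4520 = 26.3120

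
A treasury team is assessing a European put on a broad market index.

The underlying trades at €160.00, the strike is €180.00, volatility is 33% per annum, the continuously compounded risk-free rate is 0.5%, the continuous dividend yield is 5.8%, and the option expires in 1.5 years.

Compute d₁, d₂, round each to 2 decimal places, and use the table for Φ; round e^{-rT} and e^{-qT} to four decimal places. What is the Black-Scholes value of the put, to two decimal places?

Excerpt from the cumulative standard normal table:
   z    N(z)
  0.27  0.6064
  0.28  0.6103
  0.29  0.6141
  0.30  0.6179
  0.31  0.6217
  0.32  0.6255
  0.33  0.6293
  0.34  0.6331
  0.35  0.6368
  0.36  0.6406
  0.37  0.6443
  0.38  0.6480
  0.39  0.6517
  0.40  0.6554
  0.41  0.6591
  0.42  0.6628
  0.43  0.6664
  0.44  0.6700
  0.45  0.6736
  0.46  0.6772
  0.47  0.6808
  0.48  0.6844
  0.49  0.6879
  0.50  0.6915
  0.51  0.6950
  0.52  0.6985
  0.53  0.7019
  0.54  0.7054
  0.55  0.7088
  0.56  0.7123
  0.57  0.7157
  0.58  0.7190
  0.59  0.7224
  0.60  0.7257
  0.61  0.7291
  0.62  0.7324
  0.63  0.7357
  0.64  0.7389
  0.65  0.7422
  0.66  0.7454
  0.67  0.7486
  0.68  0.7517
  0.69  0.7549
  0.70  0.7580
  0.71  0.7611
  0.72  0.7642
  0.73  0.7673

σ√T = 0.33 × 1.2247 = 0.4042
d₁ = [ln(160/180) + (0.005 − 0.058 + 0.33²/2)·1.5] / 0.4042 = [-0.1178 + 0.0022] / 0.4042 = -0.2860 which rounds to -0.29
d₂ = d₁ − σ√T = -0.2860 − 0.4042 = -0.6902 which rounds to -0.69
exp(−qT) = exp(−0.058·1.5) = 0.9167;  exp(−rT) = exp(−0.005·1.5) = 0.9925
N(−d₂) = N(0.69) = 0.7549;  N(−d₁) = N(0.29) = 0.6141
P = 180·0.9925·0.7549 − 160·0.9167·0.6141 = 134.8629 − 90.0713 = 44.7916

€44.79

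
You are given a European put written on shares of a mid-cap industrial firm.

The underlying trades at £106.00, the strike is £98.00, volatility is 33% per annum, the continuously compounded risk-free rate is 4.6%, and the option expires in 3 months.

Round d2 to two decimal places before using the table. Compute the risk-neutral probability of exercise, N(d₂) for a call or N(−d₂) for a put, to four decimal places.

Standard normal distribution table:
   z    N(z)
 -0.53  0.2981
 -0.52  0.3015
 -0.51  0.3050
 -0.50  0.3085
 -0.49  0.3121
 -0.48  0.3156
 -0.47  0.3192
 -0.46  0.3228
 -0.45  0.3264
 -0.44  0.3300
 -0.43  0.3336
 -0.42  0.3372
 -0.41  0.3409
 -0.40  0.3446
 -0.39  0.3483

T = 0.25;  σ√T = 0.1650
d₁ = [ln(106/98) + (0.046 + 0.33²/2)·0.25] / 0.1650 = [0.0785 + 0.0251] / 0.1650 = 0.6278 → 0.63
d₂ = d₁ − σ√T = 0.6278 − 0.1650 = 0.4628 → 0.46
Pr(exercise) under Q = N(−d₂) = N(-0.46) = 0.3228

0.3228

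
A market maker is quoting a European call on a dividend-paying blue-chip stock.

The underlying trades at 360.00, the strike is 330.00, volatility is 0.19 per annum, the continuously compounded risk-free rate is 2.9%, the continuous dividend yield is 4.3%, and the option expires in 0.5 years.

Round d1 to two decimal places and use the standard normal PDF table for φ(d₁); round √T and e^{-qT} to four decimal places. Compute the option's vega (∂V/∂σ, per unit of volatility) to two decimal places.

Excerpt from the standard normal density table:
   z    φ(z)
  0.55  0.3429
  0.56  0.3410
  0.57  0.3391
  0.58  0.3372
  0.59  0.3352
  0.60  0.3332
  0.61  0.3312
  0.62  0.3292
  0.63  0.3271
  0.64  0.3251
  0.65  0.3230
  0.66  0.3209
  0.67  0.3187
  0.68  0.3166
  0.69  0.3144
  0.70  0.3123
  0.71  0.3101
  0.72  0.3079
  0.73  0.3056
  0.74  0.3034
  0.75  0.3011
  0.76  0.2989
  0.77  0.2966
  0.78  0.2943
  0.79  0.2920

T = 0.5;  σ√T = 0.1344
ln(S/K) + (r − q + σ²/2)T = ln(360/330) + (0.029 − 0.043 + 0.19²/2)·0.5 = 0.0870 + 0.0020 = 0.0890
d₁ = 0.0890 / 0.1344 = 0.6627 which rounds to 0.66
√T = √0.5 = 0.7071
φ(d₁) = φ(0.66) = 0.3209
e^(−qT) = e^(−0.043·0.5) = 0.9787
vega = S·e^(−qT)·φ(d₁)·√T = 360·0.9787·0.3209·0.7071 = 79.9471

79.95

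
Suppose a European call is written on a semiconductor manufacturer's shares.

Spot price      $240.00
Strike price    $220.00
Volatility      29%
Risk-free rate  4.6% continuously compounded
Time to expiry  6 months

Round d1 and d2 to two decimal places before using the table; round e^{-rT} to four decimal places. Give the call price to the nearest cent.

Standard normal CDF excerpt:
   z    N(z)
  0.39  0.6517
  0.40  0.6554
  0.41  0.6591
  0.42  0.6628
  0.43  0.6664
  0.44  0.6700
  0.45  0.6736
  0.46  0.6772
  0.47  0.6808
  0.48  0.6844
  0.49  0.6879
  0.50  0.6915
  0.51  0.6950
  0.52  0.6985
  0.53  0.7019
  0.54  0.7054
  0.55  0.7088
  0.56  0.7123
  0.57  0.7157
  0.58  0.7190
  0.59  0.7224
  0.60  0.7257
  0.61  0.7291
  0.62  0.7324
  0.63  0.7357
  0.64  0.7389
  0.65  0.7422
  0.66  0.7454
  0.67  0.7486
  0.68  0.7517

T = 0.5;  σ√T = 0.2051
d₁ = [ln(240/220) + (0.046 + 0.29²/2)·0.5] / 0.2051 = [0.0870 + 0.0440] / 0.2051 = 0.6390 ≈ 0.64
d₂ = d₁ − σ√T = 0.6390 − 0.2051 = 0.4340 ≈ 0.43
e^(−rT) = e^(−0.046·0.5) = 0.9773
N(d₁) = N(0.64) = 0.7389;  N(d₂) = N(0.43) = 0.6664
C = 240·0.7389 − 220·0.9773·0.6664 = 177.3360 − 143.2800 = 34.0560

$34.06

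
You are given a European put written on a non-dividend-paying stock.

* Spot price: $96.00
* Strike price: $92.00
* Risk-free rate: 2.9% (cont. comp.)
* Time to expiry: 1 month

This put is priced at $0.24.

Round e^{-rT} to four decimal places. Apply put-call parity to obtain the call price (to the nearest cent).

$4.46

exp(−rT) = exp(−0.029·0.08333) = 0.9976
Put-call parity: C − P = S − K·e^(−rT) = 96 − 92·0.9976 = 96 − 91.7792 = 4.2208
C = P + (C − P) = 0.24 + (4.2208) = 4.4608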